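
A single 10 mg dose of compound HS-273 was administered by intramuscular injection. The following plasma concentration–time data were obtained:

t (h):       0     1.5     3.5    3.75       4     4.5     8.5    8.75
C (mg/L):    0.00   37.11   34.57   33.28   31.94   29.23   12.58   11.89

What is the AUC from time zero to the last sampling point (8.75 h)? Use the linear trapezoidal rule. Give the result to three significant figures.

AUC = 218 mg/L·h

Trapezoidal AUC_0→8.75:
  [0→1.5]: (0.00+37.11)/2 × 1.5 = 27.8325
  [1.5→3.5]: (37.11+34.57)/2 × 2 = 71.68
  [3.5→3.75]: (34.57+33.28)/2 × 0.25 = 8.48125
  [3.75→4]: (33.28+31.94)/2 × 0.25 = 8.1525
  [4→4.5]: (31.94+29.23)/2 × 0.5 = 15.2925
  [4.5→8.5]: (29.23+12.58)/2 × 4 = 83.62
  [8.5→8.75]: (12.58+11.89)/2 × 0.25 = 3.05875
  Sum = 218.1175 mg/L·h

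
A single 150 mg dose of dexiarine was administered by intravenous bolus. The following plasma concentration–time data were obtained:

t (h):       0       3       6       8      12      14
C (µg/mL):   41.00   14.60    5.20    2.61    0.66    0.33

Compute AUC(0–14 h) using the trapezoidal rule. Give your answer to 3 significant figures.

Trapezoidal AUC_0→14:
  [0→3]: (41.00+14.60)/2 × 3 = 83.4
  [3→6]: (14.60+5.20)/2 × 3 = 29.7
  [6→8]: (5.20+2.61)/2 × 2 = 7.81
  [8→12]: (2.61+0.66)/2 × 4 = 6.54
  [12→14]: (0.66+0.33)/2 × 2 = 0.99
  Sum = 128.44 µg/mL·h

AUC = 128 µg/mL·h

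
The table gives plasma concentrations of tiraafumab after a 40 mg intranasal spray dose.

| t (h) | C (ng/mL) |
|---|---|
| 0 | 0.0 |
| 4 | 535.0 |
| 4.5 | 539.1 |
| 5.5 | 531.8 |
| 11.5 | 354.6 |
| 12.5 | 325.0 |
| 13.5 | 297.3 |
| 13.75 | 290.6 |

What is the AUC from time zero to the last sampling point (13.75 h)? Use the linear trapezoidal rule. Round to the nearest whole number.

Trapezoidal AUC_0→13.75:
  [0→4]: (0.0+535.0)/2 × 4 = 1070.0
  [4→4.5]: (535.0+539.1)/2 × 0.5 = 268.525
  [4.5→5.5]: (539.1+531.8)/2 × 1 = 535.45
  [5.5→11.5]: (531.8+354.6)/2 × 6 = 2659.2
  [11.5→12.5]: (354.6+325.0)/2 × 1 = 339.8
  [12.5→13.5]: (325.0+297.3)/2 × 1 = 311.15
  [13.5→13.75]: (297.3+290.6)/2 × 0.25 = 73.4875
  Sum = 5257.6125 ng/mL·h

AUC = 5258 ng/mL·h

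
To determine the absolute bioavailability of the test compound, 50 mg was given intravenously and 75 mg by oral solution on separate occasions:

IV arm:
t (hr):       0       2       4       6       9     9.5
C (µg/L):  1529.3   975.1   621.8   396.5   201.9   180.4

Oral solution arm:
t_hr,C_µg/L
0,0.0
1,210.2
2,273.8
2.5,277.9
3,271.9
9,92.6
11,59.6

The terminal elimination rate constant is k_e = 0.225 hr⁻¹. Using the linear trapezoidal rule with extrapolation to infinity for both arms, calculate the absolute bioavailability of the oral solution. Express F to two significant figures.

Trapezoidal AUC_0→9.5 (IV):
  [0→2]: (1529.3+975.1)/2 × 2 = 2504.4
  [2→4]: (975.1+621.8)/2 × 2 = 1596.9
  [4→6]: (621.8+396.5)/2 × 2 = 1018.3
  [6→9]: (396.5+201.9)/2 × 3 = 897.6
  [9→9.5]: (201.9+180.4)/2 × 0.5 = 95.575
  Sum = 6112.775 µg/L·hr
IV tail: 180.4/0.225 = 801.778; AUC_iv,0→∞ = 6112.775 + 801.778 = 6914.553 µg/L·hr
Trapezoidal AUC_0→11 (oral solution):
  [0→1]: (0.0+210.2)/2 × 1 = 105.1
  [1→2]: (210.2+273.8)/2 × 1 = 242.0
  [2→2.5]: (273.8+277.9)/2 × 0.5 = 137.925
  [2.5→3]: (277.9+271.9)/2 × 0.5 = 137.45
  [3→9]: (271.9+92.6)/2 × 6 = 1093.5
  [9→11]: (92.6+59.6)/2 × 2 = 152.2
  Sum = 1868.175 µg/L·hr
oral solution tail: 59.6/0.225 = 264.889; AUC_ev,0→∞ = 1868.175 + 264.889 = 2133.064 µg/L·hr
F = (AUC_ev/D_ev)/(AUC_iv/D_iv) = (2133.064/75)/(6914.553/50) = 28.4409/138.29106 = 0.2057

F = 0.21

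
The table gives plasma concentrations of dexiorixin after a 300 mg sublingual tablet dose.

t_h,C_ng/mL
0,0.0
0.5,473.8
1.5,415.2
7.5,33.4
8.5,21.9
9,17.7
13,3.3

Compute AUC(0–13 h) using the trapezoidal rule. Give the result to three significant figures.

AUC = 1990 ng/mL·h

Trapezoidal AUC_0→13:
  [0→0.5]: (0.0+473.8)/2 × 0.5 = 118.45
  [0.5→1.5]: (473.8+415.2)/2 × 1 = 444.5
  [1.5→7.5]: (415.2+33.4)/2 × 6 = 1345.8
  [7.5→8.5]: (33.4+21.9)/2 × 1 = 27.65
  [8.5→9]: (21.9+17.7)/2 × 0.5 = 9.9
  [9→13]: (17.7+3.3)/2 × 4 = 42.0
  Sum = 1988.3 ng/mL·h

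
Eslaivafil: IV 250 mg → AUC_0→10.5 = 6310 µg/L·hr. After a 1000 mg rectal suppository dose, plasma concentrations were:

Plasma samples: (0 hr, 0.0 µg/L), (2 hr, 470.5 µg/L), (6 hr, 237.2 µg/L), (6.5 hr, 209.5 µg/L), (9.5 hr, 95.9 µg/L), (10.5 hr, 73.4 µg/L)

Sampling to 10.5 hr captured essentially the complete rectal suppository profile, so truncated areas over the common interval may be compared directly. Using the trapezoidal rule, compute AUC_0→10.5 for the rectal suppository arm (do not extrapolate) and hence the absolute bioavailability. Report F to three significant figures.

Trapezoidal AUC_0→10.5 (rectal suppository):
  [0→2]: (0.0+470.5)/2 × 2 = 470.5
  [2→6]: (470.5+237.2)/2 × 4 = 1415.4
  [6→6.5]: (237.2+209.5)/2 × 0.5 = 111.675
  [6.5→9.5]: (209.5+95.9)/2 × 3 = 458.1
  [9.5→10.5]: (95.9+73.4)/2 × 1 = 84.65
  Sum = 2540.325 µg/L·hr
F = (AUC_ev/D_ev)/(AUC_iv/D_iv) = (2540.325/1000)/(6310/250) = 2.540325/25.24 = 0.1006

F = 0.101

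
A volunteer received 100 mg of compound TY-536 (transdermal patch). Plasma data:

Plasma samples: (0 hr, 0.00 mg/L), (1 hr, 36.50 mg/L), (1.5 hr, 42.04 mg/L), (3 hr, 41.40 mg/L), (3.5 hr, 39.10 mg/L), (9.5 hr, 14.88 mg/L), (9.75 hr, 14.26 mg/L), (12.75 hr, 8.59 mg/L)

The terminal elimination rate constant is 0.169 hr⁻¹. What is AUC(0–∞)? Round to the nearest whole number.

Trapezoidal AUC_0→12.75:
  [0→1]: (0.00+36.50)/2 × 1 = 18.25
  [1→1.5]: (36.50+42.04)/2 × 0.5 = 19.635
  [1.5→3]: (42.04+41.40)/2 × 1.5 = 62.58
  [3→3.5]: (41.40+39.10)/2 × 0.5 = 20.125
  [3.5→9.5]: (39.10+14.88)/2 × 6 = 161.94
  [9.5→9.75]: (14.88+14.26)/2 × 0.25 = 3.6425
  [9.75→12.75]: (14.26+8.59)/2 × 3 = 34.275
  Sum = 320.4475 mg/L·hr
Extrapolated tail: C_last / k_e = 8.59 / 0.169 = 50.828
AUC_0→∞ = 320.4475 + 50.828 = 371.2755 mg/L·hr

AUC = 371 mg/L·hr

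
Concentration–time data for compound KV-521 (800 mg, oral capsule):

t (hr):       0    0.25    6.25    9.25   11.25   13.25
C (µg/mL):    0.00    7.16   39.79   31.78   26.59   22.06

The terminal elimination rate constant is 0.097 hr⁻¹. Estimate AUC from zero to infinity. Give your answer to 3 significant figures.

AUC = 584 µg/mL·hr

Trapezoidal AUC_0→13.25:
  [0→0.25]: (0.00+7.16)/2 × 0.25 = 0.895
  [0.25→6.25]: (7.16+39.79)/2 × 6 = 140.85
  [6.25→9.25]: (39.79+31.78)/2 × 3 = 107.355
  [9.25→11.25]: (31.78+26.59)/2 × 2 = 58.37
  [11.25→13.25]: (26.59+22.06)/2 × 2 = 48.65
  Sum = 356.12 µg/mL·hr
Extrapolated tail: C_last / k_e = 22.06 / 0.097 = 227.423
AUC_0→∞ = 356.12 + 227.423 = 583.543 µg/mL·hr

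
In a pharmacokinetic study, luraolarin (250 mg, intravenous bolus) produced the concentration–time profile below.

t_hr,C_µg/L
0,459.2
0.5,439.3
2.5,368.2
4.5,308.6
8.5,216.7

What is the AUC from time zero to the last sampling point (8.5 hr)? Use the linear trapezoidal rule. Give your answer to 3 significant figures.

Trapezoidal AUC_0→8.5:
  [0→0.5]: (459.2+439.3)/2 × 0.5 = 224.625
  [0.5→2.5]: (439.3+368.2)/2 × 2 = 807.5
  [2.5→4.5]: (368.2+308.6)/2 × 2 = 676.8
  [4.5→8.5]: (308.6+216.7)/2 × 4 = 1050.6
  Sum = 2759.525 µg/L·hr

AUC = 2760 µg/L·hr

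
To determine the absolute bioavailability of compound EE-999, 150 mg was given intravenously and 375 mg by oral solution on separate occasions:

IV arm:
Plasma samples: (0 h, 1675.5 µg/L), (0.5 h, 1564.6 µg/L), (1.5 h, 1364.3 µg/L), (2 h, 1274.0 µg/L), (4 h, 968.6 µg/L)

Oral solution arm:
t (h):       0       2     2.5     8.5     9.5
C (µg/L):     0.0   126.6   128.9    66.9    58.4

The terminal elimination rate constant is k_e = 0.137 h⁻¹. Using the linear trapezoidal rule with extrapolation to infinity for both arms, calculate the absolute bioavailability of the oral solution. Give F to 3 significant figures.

F = 0.0414

Trapezoidal AUC_0→4 (IV):
  [0→0.5]: (1675.5+1564.6)/2 × 0.5 = 810.025
  [0.5→1.5]: (1564.6+1364.3)/2 × 1 = 1464.45
  [1.5→2]: (1364.3+1274.0)/2 × 0.5 = 659.575
  [2→4]: (1274.0+968.6)/2 × 2 = 2242.6
  Sum = 5176.65 µg/L·h
IV tail: 968.6/0.137 = 7070.073; AUC_iv,0→∞ = 5176.65 + 7070.073 = 12246.723 µg/L·h
Trapezoidal AUC_0→9.5 (oral solution):
  [0→2]: (0.0+126.6)/2 × 2 = 126.6
  [2→2.5]: (126.6+128.9)/2 × 0.5 = 63.875
  [2.5→8.5]: (128.9+66.9)/2 × 6 = 587.4
  [8.5→9.5]: (66.9+58.4)/2 × 1 = 62.65
  Sum = 840.525 µg/L·h
oral solution tail: 58.4/0.137 = 426.277; AUC_ev,0→∞ = 840.525 + 426.277 = 1266.802 µg/L·h
F = (AUC_ev/D_ev)/(AUC_iv/D_iv) = (1266.802/375)/(12246.723/150) = 3.37814/81.64482 = 0.0414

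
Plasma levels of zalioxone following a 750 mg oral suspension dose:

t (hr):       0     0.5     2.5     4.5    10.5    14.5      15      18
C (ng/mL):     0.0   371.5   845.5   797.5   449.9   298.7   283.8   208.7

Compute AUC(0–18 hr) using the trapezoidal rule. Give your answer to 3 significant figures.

AUC = 9080 ng/mL·hr

Trapezoidal AUC_0→18:
  [0→0.5]: (0.0+371.5)/2 × 0.5 = 92.875
  [0.5→2.5]: (371.5+845.5)/2 × 2 = 1217.0
  [2.5→4.5]: (845.5+797.5)/2 × 2 = 1643.0
  [4.5→10.5]: (797.5+449.9)/2 × 6 = 3742.2
  [10.5→14.5]: (449.9+298.7)/2 × 4 = 1497.2
  [14.5→15]: (298.7+283.8)/2 × 0.5 = 145.625
  [15→18]: (283.8+208.7)/2 × 3 = 738.75
  Sum = 9076.65 ng/mL·hr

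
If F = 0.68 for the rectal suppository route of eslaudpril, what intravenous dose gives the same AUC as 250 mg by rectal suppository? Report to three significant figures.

Systemic exposure from an extravascular dose = F × D_ev, so the equivalent IV dose is F × D_ev.
D_iv = F × D_ev = 0.68 × 250 = 170 mg

D_iv = 170 mg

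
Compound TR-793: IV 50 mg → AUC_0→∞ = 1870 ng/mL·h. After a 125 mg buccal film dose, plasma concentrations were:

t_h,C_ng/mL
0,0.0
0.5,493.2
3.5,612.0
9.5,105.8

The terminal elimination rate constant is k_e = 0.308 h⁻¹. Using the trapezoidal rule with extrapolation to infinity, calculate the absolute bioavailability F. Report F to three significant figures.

F = 0.915

Trapezoidal AUC_0→9.5 (buccal film):
  [0→0.5]: (0.0+493.2)/2 × 0.5 = 123.3
  [0.5→3.5]: (493.2+612.0)/2 × 3 = 1657.8
  [3.5→9.5]: (612.0+105.8)/2 × 6 = 2153.4
  Sum = 3934.5 ng/mL·h
Tail: C_last/k_e = 105.8/0.308 = 343.506
AUC_0→∞ (buccal film) = 3934.5 + 343.506 = 4278.006 ng/mL·h
F = (AUC_ev/D_ev)/(AUC_iv/D_iv) = (4278.006/125)/(1870/50) = 34.224048/37.4 = 0.9151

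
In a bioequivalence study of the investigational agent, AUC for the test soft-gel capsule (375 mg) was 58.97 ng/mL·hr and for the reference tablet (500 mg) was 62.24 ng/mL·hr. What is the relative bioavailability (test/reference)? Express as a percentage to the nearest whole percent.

F_rel = 126%

F_rel = (AUC_test/D_test) / (AUC_ref/D_ref)
      = (58.97/375) / (62.24/500)
      = 0.157253 / 0.12448 = 1.2633 = 126.33%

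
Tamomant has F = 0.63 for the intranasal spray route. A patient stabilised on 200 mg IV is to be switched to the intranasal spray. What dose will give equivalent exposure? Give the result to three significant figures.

For equal systemic exposure: F × D_ev = D_iv
D_ev = D_iv / F = 200 / 0.63 = 317.46 mg

D_intranasal = 317 mg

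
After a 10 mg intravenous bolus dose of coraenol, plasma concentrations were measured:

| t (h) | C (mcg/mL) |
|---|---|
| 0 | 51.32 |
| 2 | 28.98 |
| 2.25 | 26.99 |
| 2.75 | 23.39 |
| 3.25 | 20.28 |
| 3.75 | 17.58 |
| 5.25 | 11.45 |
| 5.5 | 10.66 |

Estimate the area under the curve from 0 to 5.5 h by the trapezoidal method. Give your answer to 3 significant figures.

Trapezoidal AUC_0→5.5:
  [0→2]: (51.32+28.98)/2 × 2 = 80.3
  [2→2.25]: (28.98+26.99)/2 × 0.25 = 6.99625
  [2.25→2.75]: (26.99+23.39)/2 × 0.5 = 12.595
  [2.75→3.25]: (23.39+20.28)/2 × 0.5 = 10.9175
  [3.25→3.75]: (20.28+17.58)/2 × 0.5 = 9.465
  [3.75→5.25]: (17.58+11.45)/2 × 1.5 = 21.7725
  [5.25→5.5]: (11.45+10.66)/2 × 0.25 = 2.76375
  Sum = 144.81 mcg/mL·h

AUC = 145 mcg/mL·h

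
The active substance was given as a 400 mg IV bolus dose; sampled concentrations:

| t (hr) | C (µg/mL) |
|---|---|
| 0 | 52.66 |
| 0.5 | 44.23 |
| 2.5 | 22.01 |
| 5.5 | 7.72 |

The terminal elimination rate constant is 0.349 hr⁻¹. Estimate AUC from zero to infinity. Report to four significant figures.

Trapezoidal AUC_0→5.5:
  [0→0.5]: (52.66+44.23)/2 × 0.5 = 24.2225
  [0.5→2.5]: (44.23+22.01)/2 × 2 = 66.24
  [2.5→5.5]: (22.01+7.72)/2 × 3 = 44.595
  Sum = 135.0575 µg/mL·hr
Extrapolated tail: C_last / k_e = 7.72 / 0.349 = 22.120
AUC_0→∞ = 135.0575 + 22.120 = 157.1775 µg/mL·hr

AUC = 157.2 µg/mL·hr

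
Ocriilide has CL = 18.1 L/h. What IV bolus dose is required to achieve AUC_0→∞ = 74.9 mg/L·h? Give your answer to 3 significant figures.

Dose_iv = CL × AUC_0→∞
     = 18.1 × 74.9 = 1355.69 mg

Dose = 1360 mg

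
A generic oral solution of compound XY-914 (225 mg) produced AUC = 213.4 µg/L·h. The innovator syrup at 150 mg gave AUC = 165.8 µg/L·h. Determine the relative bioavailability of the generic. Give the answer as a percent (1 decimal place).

F_rel = (AUC_test/D_test) / (AUC_ref/D_ref)
      = (213.4/225) / (165.8/150)
      = 0.948444 / 1.10533 = 0.8581 = 85.81%

F_rel = 85.8%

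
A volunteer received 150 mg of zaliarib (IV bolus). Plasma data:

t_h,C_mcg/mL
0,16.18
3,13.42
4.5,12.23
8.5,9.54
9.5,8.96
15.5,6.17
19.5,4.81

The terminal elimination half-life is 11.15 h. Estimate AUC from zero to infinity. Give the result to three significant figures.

Trapezoidal AUC_0→19.5:
  [0→3]: (16.18+13.42)/2 × 3 = 44.4
  [3→4.5]: (13.42+12.23)/2 × 1.5 = 19.2375
  [4.5→8.5]: (12.23+9.54)/2 × 4 = 43.54
  [8.5→9.5]: (9.54+8.96)/2 × 1 = 9.25
  [9.5→15.5]: (8.96+6.17)/2 × 6 = 45.39
  [15.5→19.5]: (6.17+4.81)/2 × 4 = 21.96
  Sum = 183.7775 mcg/mL·h
k_e = ln2 / t½ = 0.693147 / 11.15 = 0.0622 h^-1
Extrapolated tail: C_last / k_e = 4.81 / 0.0622 = 77.331
AUC_0→∞ = 183.7775 + 77.331 = 261.1085 mcg/mL·h

AUC = 261 mcg/mL·h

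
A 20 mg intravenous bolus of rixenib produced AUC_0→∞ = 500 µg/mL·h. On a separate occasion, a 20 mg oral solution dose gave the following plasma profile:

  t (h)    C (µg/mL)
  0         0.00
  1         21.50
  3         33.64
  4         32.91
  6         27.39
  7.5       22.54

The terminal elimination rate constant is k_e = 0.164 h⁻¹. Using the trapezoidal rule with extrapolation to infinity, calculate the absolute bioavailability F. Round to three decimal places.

F = 0.669

Trapezoidal AUC_0→7.5 (oral solution):
  [0→1]: (0.00+21.50)/2 × 1 = 10.75
  [1→3]: (21.50+33.64)/2 × 2 = 55.14
  [3→4]: (33.64+32.91)/2 × 1 = 33.275
  [4→6]: (32.91+27.39)/2 × 2 = 60.3
  [6→7.5]: (27.39+22.54)/2 × 1.5 = 37.4475
  Sum = 196.9125 µg/mL·h
Tail: C_last/k_e = 22.54/0.164 = 137.439
AUC_0→∞ (oral solution) = 196.9125 + 137.439 = 334.3515 µg/mL·h
F = (AUC_ev/D_ev)/(AUC_iv/D_iv) = (334.3515/20)/(500/20) = 16.717575/25 = 0.6687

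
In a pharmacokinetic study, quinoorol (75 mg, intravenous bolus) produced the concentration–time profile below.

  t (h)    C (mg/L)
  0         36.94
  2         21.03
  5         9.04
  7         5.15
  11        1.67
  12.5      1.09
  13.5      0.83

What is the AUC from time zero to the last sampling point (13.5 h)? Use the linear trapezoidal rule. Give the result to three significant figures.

AUC = 134 mg/L·h

Trapezoidal AUC_0→13.5:
  [0→2]: (36.94+21.03)/2 × 2 = 57.97
  [2→5]: (21.03+9.04)/2 × 3 = 45.105
  [5→7]: (9.04+5.15)/2 × 2 = 14.19
  [7→11]: (5.15+1.67)/2 × 4 = 13.64
  [11→12.5]: (1.67+1.09)/2 × 1.5 = 2.07
  [12.5→13.5]: (1.09+0.83)/2 × 1 = 0.96
  Sum = 133.935 mg/L·h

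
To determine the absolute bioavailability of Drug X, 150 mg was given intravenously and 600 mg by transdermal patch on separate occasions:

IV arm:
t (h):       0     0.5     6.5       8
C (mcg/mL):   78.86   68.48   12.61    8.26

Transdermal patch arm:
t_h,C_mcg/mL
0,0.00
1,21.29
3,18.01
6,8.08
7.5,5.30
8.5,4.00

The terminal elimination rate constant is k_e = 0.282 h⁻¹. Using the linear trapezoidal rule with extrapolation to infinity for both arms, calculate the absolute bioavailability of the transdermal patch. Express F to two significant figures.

Trapezoidal AUC_0→8 (IV):
  [0→0.5]: (78.86+68.48)/2 × 0.5 = 36.835
  [0.5→6.5]: (68.48+12.61)/2 × 6 = 243.27
  [6.5→8]: (12.61+8.26)/2 × 1.5 = 15.6525
  Sum = 295.7575 mcg/mL·h
IV tail: 8.26/0.282 = 29.291; AUC_iv,0→∞ = 295.7575 + 29.291 = 325.0485 mcg/mL·h
Trapezoidal AUC_0→8.5 (transdermal patch):
  [0→1]: (0.00+21.29)/2 × 1 = 10.645
  [1→3]: (21.29+18.01)/2 × 2 = 39.3
  [3→6]: (18.01+8.08)/2 × 3 = 39.135
  [6→7.5]: (8.08+5.30)/2 × 1.5 = 10.035
  [7.5→8.5]: (5.30+4.00)/2 × 1 = 4.65
  Sum = 103.765 mcg/mL·h
transdermal patch tail: 4.00/0.282 = 14.184; AUC_ev,0→∞ = 103.765 + 14.184 = 117.949 mcg/mL·h
F = (AUC_ev/D_ev)/(AUC_iv/D_iv) = (117.949/600)/(325.0485/150) = 0.196582/2.16699 = 0.0907

F = 0.091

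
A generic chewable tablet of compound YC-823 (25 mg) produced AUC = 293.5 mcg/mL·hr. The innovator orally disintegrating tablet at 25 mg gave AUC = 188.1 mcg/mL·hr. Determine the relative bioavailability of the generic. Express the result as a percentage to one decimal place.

F_rel = 156.0%

F_rel = (AUC_test/D_test) / (AUC_ref/D_ref)
      = (293.5/25) / (188.1/25)
      = 11.74 / 7.524 = 1.5603 = 156.03%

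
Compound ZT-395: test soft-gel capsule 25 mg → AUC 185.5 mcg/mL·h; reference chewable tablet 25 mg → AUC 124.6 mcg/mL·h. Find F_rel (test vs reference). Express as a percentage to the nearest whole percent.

F_rel = 149%

F_rel = (AUC_test/D_test) / (AUC_ref/D_ref)
      = (185.5/25) / (124.6/25)
      = 7.42 / 4.984 = 1.4888 = 148.88%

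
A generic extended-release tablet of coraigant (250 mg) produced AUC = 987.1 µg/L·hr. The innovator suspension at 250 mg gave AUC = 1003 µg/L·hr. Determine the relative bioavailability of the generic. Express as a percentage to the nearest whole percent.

F_rel = (AUC_test/D_test) / (AUC_ref/D_ref)
      = (987.1/250) / (1003/250)
      = 3.9484 / 4.012 = 0.9841 = 98.41%

F_rel = 98%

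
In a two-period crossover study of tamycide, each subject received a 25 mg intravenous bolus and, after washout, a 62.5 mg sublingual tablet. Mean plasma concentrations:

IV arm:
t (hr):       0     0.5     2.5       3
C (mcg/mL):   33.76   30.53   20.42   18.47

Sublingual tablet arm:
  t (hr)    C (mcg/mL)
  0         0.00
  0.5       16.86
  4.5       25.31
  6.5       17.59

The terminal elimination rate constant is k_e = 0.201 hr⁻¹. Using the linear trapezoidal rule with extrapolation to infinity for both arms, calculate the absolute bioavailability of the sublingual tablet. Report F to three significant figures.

Trapezoidal AUC_0→3 (IV):
  [0→0.5]: (33.76+30.53)/2 × 0.5 = 16.0725
  [0.5→2.5]: (30.53+20.42)/2 × 2 = 50.95
  [2.5→3]: (20.42+18.47)/2 × 0.5 = 9.7225
  Sum = 76.745 mcg/mL·hr
IV tail: 18.47/0.201 = 91.891; AUC_iv,0→∞ = 76.745 + 91.891 = 168.636 mcg/mL·hr
Trapezoidal AUC_0→6.5 (sublingual tablet):
  [0→0.5]: (0.00+16.86)/2 × 0.5 = 4.215
  [0.5→4.5]: (16.86+25.31)/2 × 4 = 84.34
  [4.5→6.5]: (25.31+17.59)/2 × 2 = 42.9
  Sum = 131.455 mcg/mL·hr
sublingual tablet tail: 17.59/0.201 = 87.512; AUC_ev,0→∞ = 131.455 + 87.512 = 218.967 mcg/mL·hr
F = (AUC_ev/D_ev)/(AUC_iv/D_iv) = (218.967/62.5)/(168.636/25) = 3.503472/6.74544 = 0.5194

F = 0.519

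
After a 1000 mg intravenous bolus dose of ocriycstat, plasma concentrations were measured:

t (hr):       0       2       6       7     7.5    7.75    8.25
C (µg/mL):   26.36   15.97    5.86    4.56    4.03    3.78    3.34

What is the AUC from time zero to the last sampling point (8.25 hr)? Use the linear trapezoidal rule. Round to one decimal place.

Trapezoidal AUC_0→8.25:
  [0→2]: (26.36+15.97)/2 × 2 = 42.33
  [2→6]: (15.97+5.86)/2 × 4 = 43.66
  [6→7]: (5.86+4.56)/2 × 1 = 5.21
  [7→7.5]: (4.56+4.03)/2 × 0.5 = 2.1475
  [7.5→7.75]: (4.03+3.78)/2 × 0.25 = 0.97625
  [7.75→8.25]: (3.78+3.34)/2 × 0.5 = 1.78
  Sum = 96.10375 µg/mL·hr

AUC = 96.1 µg/mL·hr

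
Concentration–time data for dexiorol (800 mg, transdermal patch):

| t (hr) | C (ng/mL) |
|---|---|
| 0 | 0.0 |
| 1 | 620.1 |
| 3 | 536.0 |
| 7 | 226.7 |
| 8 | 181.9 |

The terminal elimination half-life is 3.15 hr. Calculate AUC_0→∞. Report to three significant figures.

AUC = 4020 ng/mL·hr

Trapezoidal AUC_0→8:
  [0→1]: (0.0+620.1)/2 × 1 = 310.05
  [1→3]: (620.1+536.0)/2 × 2 = 1156.1
  [3→7]: (536.0+226.7)/2 × 4 = 1525.4
  [7→8]: (226.7+181.9)/2 × 1 = 204.3
  Sum = 3195.85 ng/mL·hr
k_e = ln2 / t½ = 0.693147 / 3.15 = 0.2200 hr^-1
Extrapolated tail: C_last / k_e = 181.9 / 0.22 = 826.818
AUC_0→∞ = 3195.85 + 826.818 = 4022.668 ng/mL·hr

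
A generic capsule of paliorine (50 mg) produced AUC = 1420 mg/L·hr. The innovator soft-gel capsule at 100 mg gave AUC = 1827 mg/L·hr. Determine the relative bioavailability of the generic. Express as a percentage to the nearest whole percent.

F_rel = (AUC_test/D_test) / (AUC_ref/D_ref)
      = (1420/50) / (1827/100)
      = 28.4 / 18.27 = 1.5545 = 155.45%

F_rel = 155%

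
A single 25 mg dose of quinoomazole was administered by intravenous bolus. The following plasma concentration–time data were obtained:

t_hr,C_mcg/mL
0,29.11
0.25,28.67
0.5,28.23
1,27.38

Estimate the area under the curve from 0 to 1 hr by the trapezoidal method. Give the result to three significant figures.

Trapezoidal AUC_0→1:
  [0→0.25]: (29.11+28.67)/2 × 0.25 = 7.2225
  [0.25→0.5]: (28.67+28.23)/2 × 0.25 = 7.1125
  [0.5→1]: (28.23+27.38)/2 × 0.5 = 13.9025
  Sum = 28.2375 mcg/mL·hr

AUC = 28.2 mcg/mL·hr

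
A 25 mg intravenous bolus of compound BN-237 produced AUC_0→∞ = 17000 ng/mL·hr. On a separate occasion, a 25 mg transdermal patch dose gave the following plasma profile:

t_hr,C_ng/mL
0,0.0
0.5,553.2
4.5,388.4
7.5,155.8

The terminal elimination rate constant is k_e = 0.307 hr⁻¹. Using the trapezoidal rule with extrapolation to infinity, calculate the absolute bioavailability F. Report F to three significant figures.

F = 0.197

Trapezoidal AUC_0→7.5 (transdermal patch):
  [0→0.5]: (0.0+553.2)/2 × 0.5 = 138.3
  [0.5→4.5]: (553.2+388.4)/2 × 4 = 1883.2
  [4.5→7.5]: (388.4+155.8)/2 × 3 = 816.3
  Sum = 2837.8 ng/mL·hr
Tail: C_last/k_e = 155.8/0.307 = 507.492
AUC_0→∞ (transdermal patch) = 2837.8 + 507.492 = 3345.292 ng/mL·hr
F = (AUC_ev/D_ev)/(AUC_iv/D_iv) = (3345.292/25)/(17000/25) = 133.81168/680 = 0.1968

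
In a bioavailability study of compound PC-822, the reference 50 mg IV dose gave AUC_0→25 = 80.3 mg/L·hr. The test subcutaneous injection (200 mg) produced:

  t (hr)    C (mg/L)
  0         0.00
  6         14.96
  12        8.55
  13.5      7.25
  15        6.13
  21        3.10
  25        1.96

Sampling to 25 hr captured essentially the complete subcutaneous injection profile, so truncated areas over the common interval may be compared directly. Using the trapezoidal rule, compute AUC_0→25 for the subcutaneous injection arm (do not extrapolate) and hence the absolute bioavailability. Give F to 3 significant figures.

F = 0.545

Trapezoidal AUC_0→25 (subcutaneous injection):
  [0→6]: (0.00+14.96)/2 × 6 = 44.88
  [6→12]: (14.96+8.55)/2 × 6 = 70.53
  [12→13.5]: (8.55+7.25)/2 × 1.5 = 11.85
  [13.5→15]: (7.25+6.13)/2 × 1.5 = 10.035
  [15→21]: (6.13+3.10)/2 × 6 = 27.69
  [21→25]: (3.10+1.96)/2 × 4 = 10.12
  Sum = 175.105 mg/L·hr
F = (AUC_ev/D_ev)/(AUC_iv/D_iv) = (175.105/200)/(80.3/50) = 0.875525/1.606 = 0.5452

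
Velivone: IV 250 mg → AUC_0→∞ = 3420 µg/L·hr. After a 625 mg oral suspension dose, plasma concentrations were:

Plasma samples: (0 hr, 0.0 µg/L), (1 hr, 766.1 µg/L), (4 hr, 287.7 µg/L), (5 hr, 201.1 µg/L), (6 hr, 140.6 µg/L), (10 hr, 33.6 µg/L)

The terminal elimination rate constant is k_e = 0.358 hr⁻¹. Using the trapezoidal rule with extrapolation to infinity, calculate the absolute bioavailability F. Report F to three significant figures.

F = 0.330

Trapezoidal AUC_0→10 (oral suspension):
  [0→1]: (0.0+766.1)/2 × 1 = 383.05
  [1→4]: (766.1+287.7)/2 × 3 = 1580.7
  [4→5]: (287.7+201.1)/2 × 1 = 244.4
  [5→6]: (201.1+140.6)/2 × 1 = 170.85
  [6→10]: (140.6+33.6)/2 × 4 = 348.4
  Sum = 2727.4 µg/L·hr
Tail: C_last/k_e = 33.6/0.358 = 93.855
AUC_0→∞ (oral suspension) = 2727.4 + 93.855 = 2821.255 µg/L·hr
F = (AUC_ev/D_ev)/(AUC_iv/D_iv) = (2821.255/625)/(3420/250) = 4.514008/13.68 = 0.3300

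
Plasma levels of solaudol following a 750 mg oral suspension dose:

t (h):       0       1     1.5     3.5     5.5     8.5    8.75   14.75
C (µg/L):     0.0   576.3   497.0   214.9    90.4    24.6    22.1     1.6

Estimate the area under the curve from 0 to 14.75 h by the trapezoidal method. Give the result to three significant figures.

AUC = 1820 µg/L·h

Trapezoidal AUC_0→14.75:
  [0→1]: (0.0+576.3)/2 × 1 = 288.15
  [1→1.5]: (576.3+497.0)/2 × 0.5 = 268.325
  [1.5→3.5]: (497.0+214.9)/2 × 2 = 711.9
  [3.5→5.5]: (214.9+90.4)/2 × 2 = 305.3
  [5.5→8.5]: (90.4+24.6)/2 × 3 = 172.5
  [8.5→8.75]: (24.6+22.1)/2 × 0.25 = 5.8375
  [8.75→14.75]: (22.1+1.6)/2 × 6 = 71.1
  Sum = 1823.1125 µg/L·h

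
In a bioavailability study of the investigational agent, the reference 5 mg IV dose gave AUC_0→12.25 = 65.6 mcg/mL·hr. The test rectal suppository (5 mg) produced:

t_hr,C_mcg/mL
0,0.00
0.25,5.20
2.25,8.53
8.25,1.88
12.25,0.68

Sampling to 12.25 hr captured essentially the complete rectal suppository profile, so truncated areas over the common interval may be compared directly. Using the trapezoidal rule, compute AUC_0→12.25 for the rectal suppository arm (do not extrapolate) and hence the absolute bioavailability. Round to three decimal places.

Trapezoidal AUC_0→12.25 (rectal suppository):
  [0→0.25]: (0.00+5.20)/2 × 0.25 = 0.65
  [0.25→2.25]: (5.20+8.53)/2 × 2 = 13.73
  [2.25→8.25]: (8.53+1.88)/2 × 6 = 31.23
  [8.25→12.25]: (1.88+0.68)/2 × 4 = 5.12
  Sum = 50.73 mcg/mL·hr
F = (AUC_ev/D_ev)/(AUC_iv/D_iv) = (50.73/5)/(65.6/5) = 10.146/13.12 = 0.7733

F = 0.773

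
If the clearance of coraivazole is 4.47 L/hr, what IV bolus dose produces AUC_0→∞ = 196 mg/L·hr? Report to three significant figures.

Dose = 876 mg

Dose_iv = CL × AUC_0→∞
     = 4.47 × 196 = 876.12 mg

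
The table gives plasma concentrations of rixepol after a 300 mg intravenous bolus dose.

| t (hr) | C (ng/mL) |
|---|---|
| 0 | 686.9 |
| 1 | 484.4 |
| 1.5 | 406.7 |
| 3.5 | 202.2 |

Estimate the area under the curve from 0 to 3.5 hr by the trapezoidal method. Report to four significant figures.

Trapezoidal AUC_0→3.5:
  [0→1]: (686.9+484.4)/2 × 1 = 585.65
  [1→1.5]: (484.4+406.7)/2 × 0.5 = 222.775
  [1.5→3.5]: (406.7+202.2)/2 × 2 = 608.9
  Sum = 1417.325 ng/mL·hr

AUC = 1417 ng/mL·hr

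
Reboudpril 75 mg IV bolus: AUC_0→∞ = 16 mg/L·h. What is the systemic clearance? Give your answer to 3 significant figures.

CL = 4.69 L/h

CL = Dose_iv / AUC_0→∞
   = 75 / 16 = 4.6875 L/h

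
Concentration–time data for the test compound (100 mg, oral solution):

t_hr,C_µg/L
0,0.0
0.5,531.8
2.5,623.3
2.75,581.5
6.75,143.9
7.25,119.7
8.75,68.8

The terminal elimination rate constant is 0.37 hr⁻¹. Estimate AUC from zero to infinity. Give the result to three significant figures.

AUC = 3280 µg/L·hr

Trapezoidal AUC_0→8.75:
  [0→0.5]: (0.0+531.8)/2 × 0.5 = 132.95
  [0.5→2.5]: (531.8+623.3)/2 × 2 = 1155.1
  [2.5→2.75]: (623.3+581.5)/2 × 0.25 = 150.6
  [2.75→6.75]: (581.5+143.9)/2 × 4 = 1450.8
  [6.75→7.25]: (143.9+119.7)/2 × 0.5 = 65.9
  [7.25→8.75]: (119.7+68.8)/2 × 1.5 = 141.375
  Sum = 3096.725 µg/L·hr
Extrapolated tail: C_last / k_e = 68.8 / 0.37 = 185.946
AUC_0→∞ = 3096.725 + 185.946 = 3282.671 µg/L·hr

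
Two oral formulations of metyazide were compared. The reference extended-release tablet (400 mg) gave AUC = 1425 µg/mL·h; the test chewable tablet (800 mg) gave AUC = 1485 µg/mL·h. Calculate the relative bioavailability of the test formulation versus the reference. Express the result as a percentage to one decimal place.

F_rel = (AUC_test/D_test) / (AUC_ref/D_ref)
      = (1485/800) / (1425/400)
      = 1.85625 / 3.5625 = 0.5211 = 52.11%

F_rel = 52.1%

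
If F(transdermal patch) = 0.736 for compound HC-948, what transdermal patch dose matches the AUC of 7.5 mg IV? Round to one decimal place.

For equal systemic exposure: F × D_ev = D_iv
D_ev = D_iv / F = 7.5 / 0.736 = 10.1902 mg

D_transdermal = 10.2 mg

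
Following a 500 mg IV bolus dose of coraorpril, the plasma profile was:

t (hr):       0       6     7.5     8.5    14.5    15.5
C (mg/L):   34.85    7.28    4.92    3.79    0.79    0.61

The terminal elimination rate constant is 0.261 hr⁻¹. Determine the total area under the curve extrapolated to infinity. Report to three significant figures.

AUC = 157 mg/L·hr

Trapezoidal AUC_0→15.5:
  [0→6]: (34.85+7.28)/2 × 6 = 126.39
  [6→7.5]: (7.28+4.92)/2 × 1.5 = 9.15
  [7.5→8.5]: (4.92+3.79)/2 × 1 = 4.355
  [8.5→14.5]: (3.79+0.79)/2 × 6 = 13.74
  [14.5→15.5]: (0.79+0.61)/2 × 1 = 0.7
  Sum = 154.335 mg/L·hr
Extrapolated tail: C_last / k_e = 0.61 / 0.261 = 2.337
AUC_0→∞ = 154.335 + 2.337 = 156.672 mg/L·hr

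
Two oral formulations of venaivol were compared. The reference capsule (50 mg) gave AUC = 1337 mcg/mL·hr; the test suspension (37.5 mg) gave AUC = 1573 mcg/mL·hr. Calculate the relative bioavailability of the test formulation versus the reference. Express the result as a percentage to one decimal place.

F_rel = 156.9%

F_rel = (AUC_test/D_test) / (AUC_ref/D_ref)
      = (1573/37.5) / (1337/50)
      = 41.9467 / 26.74 = 1.5687 = 156.87%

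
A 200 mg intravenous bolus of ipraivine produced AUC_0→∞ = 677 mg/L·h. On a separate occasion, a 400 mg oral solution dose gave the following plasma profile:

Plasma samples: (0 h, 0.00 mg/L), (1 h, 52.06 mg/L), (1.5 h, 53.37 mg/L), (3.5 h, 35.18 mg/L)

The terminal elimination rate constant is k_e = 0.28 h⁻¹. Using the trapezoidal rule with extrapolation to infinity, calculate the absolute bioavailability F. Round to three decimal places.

F = 0.197

Trapezoidal AUC_0→3.5 (oral solution):
  [0→1]: (0.00+52.06)/2 × 1 = 26.03
  [1→1.5]: (52.06+53.37)/2 × 0.5 = 26.3575
  [1.5→3.5]: (53.37+35.18)/2 × 2 = 88.55
  Sum = 140.9375 mg/L·h
Tail: C_last/k_e = 35.18/0.28 = 125.643
AUC_0→∞ (oral solution) = 140.9375 + 125.643 = 266.5805 mg/L·h
F = (AUC_ev/D_ev)/(AUC_iv/D_iv) = (266.5805/400)/(677/200) = 0.66645125/3.385 = 0.1969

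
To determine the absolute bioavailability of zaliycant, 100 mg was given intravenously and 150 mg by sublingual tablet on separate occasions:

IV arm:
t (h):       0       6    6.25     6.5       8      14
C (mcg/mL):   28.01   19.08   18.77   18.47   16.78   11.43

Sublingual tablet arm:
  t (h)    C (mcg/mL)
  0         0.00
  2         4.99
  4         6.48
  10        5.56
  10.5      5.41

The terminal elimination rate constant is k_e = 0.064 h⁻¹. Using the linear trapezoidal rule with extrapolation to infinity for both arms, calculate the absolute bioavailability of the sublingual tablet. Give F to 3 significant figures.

Trapezoidal AUC_0→14 (IV):
  [0→6]: (28.01+19.08)/2 × 6 = 141.27
  [6→6.25]: (19.08+18.77)/2 × 0.25 = 4.73125
  [6.25→6.5]: (18.77+18.47)/2 × 0.25 = 4.655
  [6.5→8]: (18.47+16.78)/2 × 1.5 = 26.4375
  [8→14]: (16.78+11.43)/2 × 6 = 84.63
  Sum = 261.72375 mcg/mL·h
IV tail: 11.43/0.064 = 178.594; AUC_iv,0→∞ = 261.72375 + 178.594 = 440.31775 mcg/mL·h
Trapezoidal AUC_0→10.5 (sublingual tablet):
  [0→2]: (0.00+4.99)/2 × 2 = 4.99
  [2→4]: (4.99+6.48)/2 × 2 = 11.47
  [4→10]: (6.48+5.56)/2 × 6 = 36.12
  [10→10.5]: (5.56+5.41)/2 × 0.5 = 2.7425
  Sum = 55.3225 mcg/mL·h
sublingual tablet tail: 5.41/0.064 = 84.531; AUC_ev,0→∞ = 55.3225 + 84.531 = 139.8535 mcg/mL·h
F = (AUC_ev/D_ev)/(AUC_iv/D_iv) = (139.8535/150)/(440.31775/100) = 0.932357/4.4031775 = 0.2117

F = 0.212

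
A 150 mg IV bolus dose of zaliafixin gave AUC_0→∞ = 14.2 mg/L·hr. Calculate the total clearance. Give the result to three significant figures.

CL = 10.6 L/hr

CL = Dose_iv / AUC_0→∞
   = 150 / 14.2 = 10.5634 L/hr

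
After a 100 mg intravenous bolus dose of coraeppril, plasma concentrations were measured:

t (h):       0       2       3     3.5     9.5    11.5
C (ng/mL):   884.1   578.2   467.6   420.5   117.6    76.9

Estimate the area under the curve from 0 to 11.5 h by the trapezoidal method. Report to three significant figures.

Trapezoidal AUC_0→11.5:
  [0→2]: (884.1+578.2)/2 × 2 = 1462.3
  [2→3]: (578.2+467.6)/2 × 1 = 522.9
  [3→3.5]: (467.6+420.5)/2 × 0.5 = 222.025
  [3.5→9.5]: (420.5+117.6)/2 × 6 = 1614.3
  [9.5→11.5]: (117.6+76.9)/2 × 2 = 194.5
  Sum = 4016.025 ng/mL·h

AUC = 4020 ng/mL·h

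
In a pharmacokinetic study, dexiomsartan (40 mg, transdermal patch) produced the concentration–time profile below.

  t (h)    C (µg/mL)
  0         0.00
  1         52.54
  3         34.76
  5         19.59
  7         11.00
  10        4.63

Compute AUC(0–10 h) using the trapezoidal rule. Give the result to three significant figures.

AUC = 222 µg/mL·h

Trapezoidal AUC_0→10:
  [0→1]: (0.00+52.54)/2 × 1 = 26.27
  [1→3]: (52.54+34.76)/2 × 2 = 87.3
  [3→5]: (34.76+19.59)/2 × 2 = 54.35
  [5→7]: (19.59+11.00)/2 × 2 = 30.59
  [7→10]: (11.00+4.63)/2 × 3 = 23.445
  Sum = 221.955 µg/mL·h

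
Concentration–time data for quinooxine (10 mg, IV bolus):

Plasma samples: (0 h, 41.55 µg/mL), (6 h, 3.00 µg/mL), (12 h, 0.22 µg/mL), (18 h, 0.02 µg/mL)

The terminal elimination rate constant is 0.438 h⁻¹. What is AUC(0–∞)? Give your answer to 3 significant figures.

Trapezoidal AUC_0→18:
  [0→6]: (41.55+3.00)/2 × 6 = 133.65
  [6→12]: (3.00+0.22)/2 × 6 = 9.66
  [12→18]: (0.22+0.02)/2 × 6 = 0.72
  Sum = 144.03 µg/mL·h
Extrapolated tail: C_last / k_e = 0.02 / 0.438 = 0.046
AUC_0→∞ = 144.03 + 0.046 = 144.076 µg/mL·h

AUC = 144 µg/mL·h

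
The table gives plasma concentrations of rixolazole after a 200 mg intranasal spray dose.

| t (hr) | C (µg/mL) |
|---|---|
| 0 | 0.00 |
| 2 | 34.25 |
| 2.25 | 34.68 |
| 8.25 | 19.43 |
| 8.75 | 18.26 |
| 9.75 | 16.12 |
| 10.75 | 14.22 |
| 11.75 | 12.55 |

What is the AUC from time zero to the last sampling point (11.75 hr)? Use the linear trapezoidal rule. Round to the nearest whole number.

AUC = 260 µg/mL·hr

Trapezoidal AUC_0→11.75:
  [0→2]: (0.00+34.25)/2 × 2 = 34.25
  [2→2.25]: (34.25+34.68)/2 × 0.25 = 8.61625
  [2.25→8.25]: (34.68+19.43)/2 × 6 = 162.33
  [8.25→8.75]: (19.43+18.26)/2 × 0.5 = 9.4225
  [8.75→9.75]: (18.26+16.12)/2 × 1 = 17.19
  [9.75→10.75]: (16.12+14.22)/2 × 1 = 15.17
  [10.75→11.75]: (14.22+12.55)/2 × 1 = 13.385
  Sum = 260.36375 µg/mL·hr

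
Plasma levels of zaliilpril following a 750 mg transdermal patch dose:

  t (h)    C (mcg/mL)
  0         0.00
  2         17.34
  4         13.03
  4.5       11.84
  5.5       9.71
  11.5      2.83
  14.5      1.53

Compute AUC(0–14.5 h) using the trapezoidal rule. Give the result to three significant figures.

AUC = 109 mcg/mL·h

Trapezoidal AUC_0→14.5:
  [0→2]: (0.00+17.34)/2 × 2 = 17.34
  [2→4]: (17.34+13.03)/2 × 2 = 30.37
  [4→4.5]: (13.03+11.84)/2 × 0.5 = 6.2175
  [4.5→5.5]: (11.84+9.71)/2 × 1 = 10.775
  [5.5→11.5]: (9.71+2.83)/2 × 6 = 37.62
  [11.5→14.5]: (2.83+1.53)/2 × 3 = 6.54
  Sum = 108.8625 mcg/mL·h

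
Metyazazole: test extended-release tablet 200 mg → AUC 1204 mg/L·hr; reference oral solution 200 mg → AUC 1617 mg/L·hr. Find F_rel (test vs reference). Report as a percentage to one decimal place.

F_rel = (AUC_test/D_test) / (AUC_ref/D_ref)
      = (1204/200) / (1617/200)
      = 6.02 / 8.085 = 0.7446 = 74.46%

F_rel = 74.5%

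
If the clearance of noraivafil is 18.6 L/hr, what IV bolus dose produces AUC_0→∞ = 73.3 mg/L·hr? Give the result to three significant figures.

Dose = 1360 mg

Dose_iv = CL × AUC_0→∞
     = 18.6 × 73.3 = 1363.38 mg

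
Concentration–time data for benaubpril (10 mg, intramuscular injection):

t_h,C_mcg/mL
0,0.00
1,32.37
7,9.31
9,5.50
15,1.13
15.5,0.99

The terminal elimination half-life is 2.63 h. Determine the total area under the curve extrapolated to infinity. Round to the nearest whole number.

AUC = 180 mcg/mL·h

Trapezoidal AUC_0→15.5:
  [0→1]: (0.00+32.37)/2 × 1 = 16.185
  [1→7]: (32.37+9.31)/2 × 6 = 125.04
  [7→9]: (9.31+5.50)/2 × 2 = 14.81
  [9→15]: (5.50+1.13)/2 × 6 = 19.89
  [15→15.5]: (1.13+0.99)/2 × 0.5 = 0.53
  Sum = 176.455 mcg/mL·h
k_e = ln2 / t½ = 0.693147 / 2.63 = 0.2636 h^-1
Extrapolated tail: C_last / k_e = 0.99 / 0.2636 = 3.756
AUC_0→∞ = 176.455 + 3.756 = 180.211 mcg/mL·h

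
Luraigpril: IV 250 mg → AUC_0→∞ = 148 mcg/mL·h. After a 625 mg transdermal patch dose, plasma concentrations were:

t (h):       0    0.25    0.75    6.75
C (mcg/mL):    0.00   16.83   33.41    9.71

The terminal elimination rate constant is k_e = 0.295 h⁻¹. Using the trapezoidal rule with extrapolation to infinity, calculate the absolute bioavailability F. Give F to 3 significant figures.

F = 0.478

Trapezoidal AUC_0→6.75 (transdermal patch):
  [0→0.25]: (0.00+16.83)/2 × 0.25 = 2.10375
  [0.25→0.75]: (16.83+33.41)/2 × 0.5 = 12.56
  [0.75→6.75]: (33.41+9.71)/2 × 6 = 129.36
  Sum = 144.02375 mcg/mL·h
Tail: C_last/k_e = 9.71/0.295 = 32.915
AUC_0→∞ (transdermal patch) = 144.02375 + 32.915 = 176.93875 mcg/mL·h
F = (AUC_ev/D_ev)/(AUC_iv/D_iv) = (176.93875/625)/(148/250) = 0.283102/0.592 = 0.4782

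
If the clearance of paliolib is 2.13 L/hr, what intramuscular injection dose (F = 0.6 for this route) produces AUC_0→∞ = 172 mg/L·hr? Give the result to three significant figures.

Dose = CL × AUC_0→∞ / F
     = 2.13 × 172 / 0.6 = 610.6 mg

Dose = 611 mg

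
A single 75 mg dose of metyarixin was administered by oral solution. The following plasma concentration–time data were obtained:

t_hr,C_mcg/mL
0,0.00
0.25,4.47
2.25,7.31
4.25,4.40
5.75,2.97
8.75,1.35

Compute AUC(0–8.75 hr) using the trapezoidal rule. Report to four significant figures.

Trapezoidal AUC_0→8.75:
  [0→0.25]: (0.00+4.47)/2 × 0.25 = 0.55875
  [0.25→2.25]: (4.47+7.31)/2 × 2 = 11.78
  [2.25→4.25]: (7.31+4.40)/2 × 2 = 11.71
  [4.25→5.75]: (4.40+2.97)/2 × 1.5 = 5.5275
  [5.75→8.75]: (2.97+1.35)/2 × 3 = 6.48
  Sum = 36.05625 mcg/mL·hr

AUC = 36.06 mcg/mL·hr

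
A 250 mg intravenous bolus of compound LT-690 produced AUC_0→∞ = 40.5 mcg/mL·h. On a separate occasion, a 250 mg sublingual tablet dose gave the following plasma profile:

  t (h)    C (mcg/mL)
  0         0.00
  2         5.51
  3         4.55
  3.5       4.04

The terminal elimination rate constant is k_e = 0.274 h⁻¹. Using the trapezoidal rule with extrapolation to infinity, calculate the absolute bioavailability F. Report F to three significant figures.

F = 0.677

Trapezoidal AUC_0→3.5 (sublingual tablet):
  [0→2]: (0.00+5.51)/2 × 2 = 5.51
  [2→3]: (5.51+4.55)/2 × 1 = 5.03
  [3→3.5]: (4.55+4.04)/2 × 0.5 = 2.1475
  Sum = 12.6875 mcg/mL·h
Tail: C_last/k_e = 4.04/0.274 = 14.745
AUC_0→∞ (sublingual tablet) = 12.6875 + 14.745 = 27.4325 mcg/mL·h
F = (AUC_ev/D_ev)/(AUC_iv/D_iv) = (27.4325/250)/(40.5/250) = 0.10973/0.162 = 0.6773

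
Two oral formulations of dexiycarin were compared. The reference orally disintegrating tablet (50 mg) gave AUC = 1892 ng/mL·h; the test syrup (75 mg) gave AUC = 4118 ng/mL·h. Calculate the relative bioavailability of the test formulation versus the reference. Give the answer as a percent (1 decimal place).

F_rel = (AUC_test/D_test) / (AUC_ref/D_ref)
      = (4118/75) / (1892/50)
      = 54.9067 / 37.84 = 1.4510 = 145.10%

F_rel = 145.1%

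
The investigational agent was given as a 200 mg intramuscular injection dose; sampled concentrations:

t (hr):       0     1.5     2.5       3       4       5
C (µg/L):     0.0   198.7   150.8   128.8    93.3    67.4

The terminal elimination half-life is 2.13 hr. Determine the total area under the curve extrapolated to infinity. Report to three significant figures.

Trapezoidal AUC_0→5:
  [0→1.5]: (0.0+198.7)/2 × 1.5 = 149.025
  [1.5→2.5]: (198.7+150.8)/2 × 1 = 174.75
  [2.5→3]: (150.8+128.8)/2 × 0.5 = 69.9
  [3→4]: (128.8+93.3)/2 × 1 = 111.05
  [4→5]: (93.3+67.4)/2 × 1 = 80.35
  Sum = 585.075 µg/L·hr
k_e = ln2 / t½ = 0.693147 / 2.13 = 0.3254 hr^-1
Extrapolated tail: C_last / k_e = 67.4 / 0.3254 = 207.130
AUC_0→∞ = 585.075 + 207.130 = 792.205 µg/L·hr

AUC = 792 µg/L·hr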